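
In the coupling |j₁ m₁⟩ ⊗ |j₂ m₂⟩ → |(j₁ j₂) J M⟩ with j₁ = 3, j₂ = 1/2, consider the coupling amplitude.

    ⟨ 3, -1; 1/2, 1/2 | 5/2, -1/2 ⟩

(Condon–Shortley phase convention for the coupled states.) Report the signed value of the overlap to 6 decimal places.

-0.755929

triangle: 1!×5!×0!/7! = 120/5040
(j±m)!: 2!×4!×1!×0!×2!×3! = 576
prefactor² = (2J+1)×Δ×N² = 576/7
  k=1: −1/(1!×0!×3!×0!×2!×0!) = -1/12
Σ = -1/12  ⇒  CG² = 576/7×(-1/12)² = 4/7
CG = −√(4/7) = -0.755929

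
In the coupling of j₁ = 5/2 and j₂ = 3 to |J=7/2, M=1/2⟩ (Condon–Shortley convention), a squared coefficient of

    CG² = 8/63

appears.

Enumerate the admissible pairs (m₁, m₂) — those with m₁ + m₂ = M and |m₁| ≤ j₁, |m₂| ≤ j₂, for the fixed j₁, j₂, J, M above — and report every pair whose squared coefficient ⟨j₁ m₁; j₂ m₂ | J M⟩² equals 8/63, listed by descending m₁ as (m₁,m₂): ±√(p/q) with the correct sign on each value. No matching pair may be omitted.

Admissible pairs with m₁+m₂ = M = 1/2: (-5/2,3), (-3/2,2), (-1/2,1), (1/2,0), (3/2,-1), (5/2,-2)
  (m₁,m₂)=(5/2,-2): CG² = 16/63, CG = +√(16/63)
  (m₁,m₂)=(3/2,-1): CG² = 8/63, CG = +√(8/63)   ← matches the target
  (m₁,m₂)=(1/2,0): CG² = 4/21, CG = −√(4/21)
  (m₁,m₂)=(-1/2,1): CG² = 1/63, CG = −√(1/63)
  (m₁,m₂)=(-3/2,2): CG² = 20/63, CG = +√(20/63)
  (m₁,m₂)=(-5/2,3): CG² = 2/21, CG = +√(2/21)
Pairs with CG² = 8/63: (3/2,-1): +√(8/63)

(3/2,-1): +√(8/63)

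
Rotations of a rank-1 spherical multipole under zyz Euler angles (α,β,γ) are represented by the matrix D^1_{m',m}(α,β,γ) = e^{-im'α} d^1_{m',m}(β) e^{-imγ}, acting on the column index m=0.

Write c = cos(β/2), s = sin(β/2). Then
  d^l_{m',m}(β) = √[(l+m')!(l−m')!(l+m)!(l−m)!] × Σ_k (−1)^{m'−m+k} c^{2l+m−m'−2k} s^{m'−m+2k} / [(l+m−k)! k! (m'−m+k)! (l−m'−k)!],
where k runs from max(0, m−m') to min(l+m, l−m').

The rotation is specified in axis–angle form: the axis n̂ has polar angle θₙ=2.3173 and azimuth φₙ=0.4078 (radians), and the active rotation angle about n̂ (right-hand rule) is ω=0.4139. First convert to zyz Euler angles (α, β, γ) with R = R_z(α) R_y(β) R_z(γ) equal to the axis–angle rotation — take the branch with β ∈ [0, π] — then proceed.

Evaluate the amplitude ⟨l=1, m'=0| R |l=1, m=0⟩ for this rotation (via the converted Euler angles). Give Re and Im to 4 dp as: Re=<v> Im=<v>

Axis–angle → zyz. n̂ = (sinθₙcosφₙ, sinθₙsinφₙ, cosθₙ) = (+0.673871, +0.291124, -0.679076), ω = 0.4139.
R = I cosω + sinω [n̂]ₓ + (1−cosω) n̂n̂ᵀ gives
  R = [+0.953904, +0.289679, +0.078444; -0.256547, +0.922716, -0.287713; -0.155726, +0.254326, +0.954499]
β = atan2(√(R₁₃²+R₂₃²), R₃₃) = 0.302822; α = atan2(R₂₃, R₁₃) mod 2π = 4.978567; γ = atan2(R₃₂, −R₃₁) mod 2π = 1.021375
Split into d^1_{0,0}(β=0.3028) × two z-phases.
c=cos(0.302822/2)=0.988559, s=sin(0.302822/2)=0.150833; N=√[1·1·1·1]=1.000000
Admissible k: 0..1 (factorial args all ≥0)
  k=0: (−1)^0·1.0000/(1)·0.9886^2·0.1508^0 = +0.977249
  k=1: (−1)^1·1.0000/(1)·0.9886^0·0.1508^2 = -0.022751
d^1_{0,0}(0.3028) = +0.977249 -0.022751 = +0.954499
Attach z-rotation phases: D = e^{-i(0)(4.9786)}·(+0.954499)·e^{-i(0)(1.0214)} = +0.954499+0.000000i

Re=0.9545 Im=0.0000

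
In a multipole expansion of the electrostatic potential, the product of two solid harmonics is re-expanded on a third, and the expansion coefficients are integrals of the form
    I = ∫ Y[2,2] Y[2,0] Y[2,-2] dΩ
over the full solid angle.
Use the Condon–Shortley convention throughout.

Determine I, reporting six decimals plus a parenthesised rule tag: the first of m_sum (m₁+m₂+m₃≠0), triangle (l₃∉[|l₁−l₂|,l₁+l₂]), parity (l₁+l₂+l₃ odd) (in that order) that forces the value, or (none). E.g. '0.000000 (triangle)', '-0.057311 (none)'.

Checks pass: Σm=0; 6 even; l₃=2∈[0,4].
(2·2+1)(2·2+1)(2·2+1) = 125
Δ: 2! 2! 2! / 7! → 1/630
sum: t=0:+1/8 t=1:−1/1 t=2:+1/8 = -3/4
3j²(2 2 2; 0 0 0) = Δ·Π!·Σ² = 2/35  (sign -1)
sum: t=0:+1/8 = 1/8
3j²(2 2 2; 2 0 -2) = Δ·Π!·Σ² = 2/35  (sign +1)
combine: 4πI² = 125·2/35·2/35 = 20/49
take √, sign -1: I = -0.18022375
No selection rule forces the value: the integral is nonzero (none).

-0.180224 (none)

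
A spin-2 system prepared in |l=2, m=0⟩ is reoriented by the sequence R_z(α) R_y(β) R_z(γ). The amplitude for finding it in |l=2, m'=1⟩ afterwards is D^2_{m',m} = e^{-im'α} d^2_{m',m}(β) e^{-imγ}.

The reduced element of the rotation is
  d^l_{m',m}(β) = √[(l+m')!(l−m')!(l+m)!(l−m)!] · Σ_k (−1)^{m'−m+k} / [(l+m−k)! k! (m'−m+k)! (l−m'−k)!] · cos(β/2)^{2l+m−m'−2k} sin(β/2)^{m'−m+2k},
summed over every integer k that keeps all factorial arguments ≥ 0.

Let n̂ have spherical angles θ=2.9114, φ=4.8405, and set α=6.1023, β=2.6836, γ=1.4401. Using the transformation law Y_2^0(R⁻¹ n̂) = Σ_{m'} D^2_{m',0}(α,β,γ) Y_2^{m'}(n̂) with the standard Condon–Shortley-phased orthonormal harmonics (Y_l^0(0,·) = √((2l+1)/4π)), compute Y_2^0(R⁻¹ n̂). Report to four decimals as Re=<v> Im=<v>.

Need the full column D^2_{m',0} for m'=−2..2 at α=6.1023, β=2.6836, γ=1.4401.
cos(β/2)=0.227000, sin(β/2)=0.973895
d^2_{-2,0}: single k=2 term ⇒ +0.119716;  D = +0.111967-0.042371i
d^2_{-1,0}: k∈[1..2] ⇒ +0.027904 -0.513615 = -0.485711;  D = -0.477787+0.087380i
d^2_{0,0}: k∈[0..2] ⇒ +0.002655 -0.195495 +0.899597 = +0.706757;  D = +0.706757+0.000000i
d^2_{1,0}: k∈[0..1] ⇒ -0.027904 +0.513615 = +0.485711;  D = +0.477787+0.087380i
d^2_{2,0}: single k=0 term ⇒ +0.119716;  D = +0.111967+0.042371i
Y_2^{m'}(θ=2.9114,φ=4.8405) and Σ D·Y over m':
  (+0.1120-0.0424i)·(-0.0195+0.0051i)  (-0.4778+0.0874i)·(-0.0219-0.1702i)  (+0.7068+0.0000i)·(+0.5815+0.0000i)  (+0.4778+0.0874i)·(+0.0219-0.1702i)  (+0.1120+0.0424i)·(-0.0195-0.0051i)
Y_2^0(R⁻¹ n̂) = +0.457772-0.000000i

Re=0.4578 Im=0.0000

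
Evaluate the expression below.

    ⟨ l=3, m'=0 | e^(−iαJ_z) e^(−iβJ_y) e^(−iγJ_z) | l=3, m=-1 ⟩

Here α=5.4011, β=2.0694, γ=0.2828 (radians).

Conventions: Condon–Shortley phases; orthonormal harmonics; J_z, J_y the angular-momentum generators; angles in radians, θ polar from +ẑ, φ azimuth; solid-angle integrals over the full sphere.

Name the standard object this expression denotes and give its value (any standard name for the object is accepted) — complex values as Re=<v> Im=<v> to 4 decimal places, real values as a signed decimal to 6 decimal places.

This is a Wigner D-matrix element — the rotation-matrix element ⟨l m'| R(α,β,γ) |l m⟩ in the angular-momentum basis.
D^3_{0,-1}(5.4011,2.0694,0.2828) = e^{-i·0·5.4011}·d^3_{0,-1}(2.0694)·e^{-i·-1·0.2828}. Compute d first:
With c≡cos(β/2)=0.510784 and s≡sin(β/2)=0.859709, N=[6·6·2·24]^{1/2}=41.569219
k: max(0,(-1)−(0))=0 … min(3+(-1),3−(0))=2
  k=0: (−1)^1·41.5692/(12)·0.5108^5·0.8597^1 = -0.103545
  k=1: (−1)^2·41.5692/(4)·0.5108^3·0.8597^3 = +0.879991
  k=2: (−1)^3·41.5692/(12)·0.5108^1·0.8597^5 = -0.830970
d^3_{0,-1}(2.0694) = -0.103545 +0.879991 -0.830970 = -0.054525
D = (+1.000000+0.000000i)·(-0.054525)·(+0.960278+0.279046i) = -0.052359-0.015215i

Wigner D-matrix element, Re=-0.0524 Im=-0.0152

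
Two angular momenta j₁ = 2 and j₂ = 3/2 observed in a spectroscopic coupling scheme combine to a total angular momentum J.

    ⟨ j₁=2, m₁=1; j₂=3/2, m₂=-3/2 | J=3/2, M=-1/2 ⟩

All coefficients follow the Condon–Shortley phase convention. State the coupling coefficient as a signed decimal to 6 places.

+√(2/5) ≈ +0.632456

j₁+j₂−J=2  J+j₁−j₂=2  J−j₁+j₂=1  j₁+j₂+J+1=6
(j₁±m₁, j₂±m₂, J±M) = (3,1,0,3,1,2)
P² = 8/5
sum k=0..0:
  [0] +1/2 = 1/2
S = 1/2
C² = P²·S² = 2/5 ; C = +0.632456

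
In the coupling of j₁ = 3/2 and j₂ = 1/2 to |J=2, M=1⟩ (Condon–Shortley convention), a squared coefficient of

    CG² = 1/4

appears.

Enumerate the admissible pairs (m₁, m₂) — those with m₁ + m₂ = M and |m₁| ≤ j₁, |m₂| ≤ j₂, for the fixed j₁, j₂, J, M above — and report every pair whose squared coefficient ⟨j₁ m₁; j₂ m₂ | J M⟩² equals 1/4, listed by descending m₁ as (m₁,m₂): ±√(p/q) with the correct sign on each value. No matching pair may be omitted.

(3/2,-1/2): +√(1/4)

Admissible pairs with m₁+m₂ = M = 1: (1/2,1/2), (3/2,-1/2)
  (m₁,m₂)=(3/2,-1/2): CG² = 1/4, CG = +√(1/4)   ← matches the target
  (m₁,m₂)=(1/2,1/2): CG² = 3/4, CG = +√(3/4)
Pairs with CG² = 1/4: (3/2,-1/2): +√(1/4)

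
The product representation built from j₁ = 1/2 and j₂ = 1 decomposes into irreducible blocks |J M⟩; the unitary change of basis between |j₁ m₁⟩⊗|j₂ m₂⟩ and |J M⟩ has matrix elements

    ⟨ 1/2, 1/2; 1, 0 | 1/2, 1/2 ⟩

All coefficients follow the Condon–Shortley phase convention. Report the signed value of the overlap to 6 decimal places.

+0.577350  (= +√(1/3))

triangle: 1!*0!*1!/3! = 1/6
(j±m)!: 1!*0!*1!*1!*1!*0! = 1
prefactor² = (2J+1)*Δ*N² = 1/3
  k=0: +1/(0!*1!*0!*1!*0!*0!) = 1
Σ = 1  ⇒  CG² = 1/3*1² = 1/3
CG = +√(1/3) = +0.577350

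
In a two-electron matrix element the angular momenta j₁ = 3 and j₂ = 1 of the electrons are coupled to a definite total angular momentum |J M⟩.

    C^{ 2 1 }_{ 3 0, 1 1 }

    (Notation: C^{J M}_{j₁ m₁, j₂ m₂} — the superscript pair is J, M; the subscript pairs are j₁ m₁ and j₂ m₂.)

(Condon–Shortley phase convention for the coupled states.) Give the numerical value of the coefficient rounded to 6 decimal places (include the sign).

+0.377964

√[5·2!4!0!/7! · 3!3!2!0!3!1!] = √(144/7)
  +(−1)^2/∏(2,0,1,0,3,0)! = 1/12  (running 1/12)
⟨..|..⟩ = √(144/7)·(1/12) = +0.377964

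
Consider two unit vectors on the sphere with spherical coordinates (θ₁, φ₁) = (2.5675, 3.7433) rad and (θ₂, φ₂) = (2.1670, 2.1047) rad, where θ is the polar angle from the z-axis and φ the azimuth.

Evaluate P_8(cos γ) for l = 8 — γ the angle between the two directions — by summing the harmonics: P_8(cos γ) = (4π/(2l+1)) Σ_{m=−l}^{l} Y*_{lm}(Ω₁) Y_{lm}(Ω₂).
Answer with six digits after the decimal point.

-0.211535

Expand P_8 via completeness: Σ_{m} conj(Y_{8,m}) at Ω₁ times Y_{8,m} at Ω₂ —
  m=-8: Y*=+0.000394-0.003880i  Y=-0.048374+0.102445i  product +0.000378+0.000228i
  m=-7: Y*=-0.011572-0.021161i  Y=+0.172549+0.254538i  product +0.003389-0.006597i
  m=-6: Y*=-0.082501-0.041768i  Y=+0.449771-0.027845i  product -0.038269-0.016489i
  m=-5: Y*=-0.242197+0.032417i  Y=+0.139293-0.272814i  product -0.024892+0.070590i
  m=-4: Y*=-0.327094+0.295540i  Y=+0.062487+0.098609i  product -0.049582-0.013787i
  m=-3: Y*=-0.110631+0.463454i  Y=+0.366806-0.011343i  product -0.035323+0.171252i
  m=-2: Y*=+0.044459+0.115521i  Y=+0.035001-0.063616i  product +0.008905+0.001215i
  m=-1: Y*=-0.305974-0.210096i  Y=+0.169354+0.286471i  product +0.008368-0.123233i
  m=+0: Y*=-0.257314-0.000000i  Y=+0.124820+0.000000i  product -0.032118-0.000000i
  m=+1: Y*=+0.305974-0.210096i  Y=-0.169354+0.286471i  product +0.008368+0.123233i
  m=+2: Y*=+0.044459-0.115521i  Y=+0.035001+0.063616i  product +0.008905-0.001215i
  m=+3: Y*=+0.110631+0.463454i  Y=-0.366806-0.011343i  product -0.035323-0.171252i
  m=+4: Y*=-0.327094-0.295540i  Y=+0.062487-0.098609i  product -0.049582+0.013787i
  m=+5: Y*=+0.242197+0.032417i  Y=-0.139293-0.272814i  product -0.024892-0.070590i
  m=+6: Y*=-0.082501+0.041768i  Y=+0.449771+0.027845i  product -0.038269+0.016489i
  m=+7: Y*=+0.011572-0.021161i  Y=-0.172549+0.254538i  product +0.003389+0.006597i
  m=+8: Y*=+0.000394+0.003880i  Y=-0.048374-0.102445i  product +0.000378-0.000228i
Total Σ_m = -0.286169+0.000000i. Multiply by 0.739198: -0.211535+0.000000i. P_8(cos γ) = -0.211535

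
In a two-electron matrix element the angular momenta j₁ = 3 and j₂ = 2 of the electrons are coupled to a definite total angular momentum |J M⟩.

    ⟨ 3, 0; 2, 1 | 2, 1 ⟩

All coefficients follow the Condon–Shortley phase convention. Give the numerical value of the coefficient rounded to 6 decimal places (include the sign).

+√(2/7) ≈ +0.534522

j₁+j₂−J=3  J+j₁−j₂=3  J−j₁+j₂=1  j₁+j₂+J+1=8
(j₁±m₁, j₂±m₂, J±M) = (3,3,3,1,3,1)
P² = 81/14
sum k=2..3:
  [2] +1/4 = 1/4
  [3] −1/36 = -1/36
S = 2/9
C² = P²·S² = 2/7 ; C = +0.534522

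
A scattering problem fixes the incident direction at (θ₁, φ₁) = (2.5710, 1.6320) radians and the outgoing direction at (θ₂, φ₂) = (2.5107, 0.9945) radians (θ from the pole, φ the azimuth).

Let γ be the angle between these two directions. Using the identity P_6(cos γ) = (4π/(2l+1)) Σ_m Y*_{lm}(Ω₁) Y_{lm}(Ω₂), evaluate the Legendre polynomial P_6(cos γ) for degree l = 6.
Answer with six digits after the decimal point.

0.030316

Expand P_6 via completeness: Σ_{m} conj(Y_{6,m}) at Ω₁ times Y_{6,m} at Ω₂ —
  term(m=-6) = (-0.000189, -0.000154)   from Y*(Ω₁)=(-0.011196, -0.004307), Y(Ω₂)=(0.019340, 0.006327)
  term(m=-5) = (-0.006241, -0.000287)   from Y*(Ω₁)=(0.019505, -0.061737), Y(Ω₂)=(-0.024818, -0.093253)
  term(m=-4) = (-0.045637, 0.030662)   from Y*(Ω₁)=(0.200067, 0.049982), Y(Ω₂)=(-0.178668, 0.197893)
  term(m=-3) = (-0.062469, 0.175646)   from Y*(Ω₁)=(-0.075562, 0.406897), Y(Ω₂)=(0.444842, 0.070918)
  term(m=-2) = (0.049680, 0.163027)   from Y*(Ω₁)=(-0.453163, -0.055749), Y(Ω₂)=(-0.151594, -0.341105)
  term(m=-1) = (-0.004797, -0.003553)   from Y*(Ω₁)=(0.003506, -0.057205), Y(Ω₂)=(0.056760, -0.087338)
  term(m=+0) = (0.170669, 0.000000)   from Y*(Ω₁)=(-0.418017, -0.000000), Y(Ω₂)=(-0.408283, 0.000000)
  term(m=+1) = (-0.004797, 0.003553)   from Y*(Ω₁)=(-0.003506, -0.057205), Y(Ω₂)=(-0.056760, -0.087338)
  term(m=+2) = (0.049680, -0.163027)   from Y*(Ω₁)=(-0.453163, 0.055749), Y(Ω₂)=(-0.151594, 0.341105)
  term(m=+3) = (-0.062469, -0.175646)   from Y*(Ω₁)=(0.075562, 0.406897), Y(Ω₂)=(-0.444842, 0.070918)
  term(m=+4) = (-0.045637, -0.030662)   from Y*(Ω₁)=(0.200067, -0.049982), Y(Ω₂)=(-0.178668, -0.197893)
  term(m=+5) = (-0.006241, 0.000287)   from Y*(Ω₁)=(-0.019505, -0.061737), Y(Ω₂)=(0.024818, -0.093253)
  term(m=+6) = (-0.000189, 0.000154)   from Y*(Ω₁)=(-0.011196, 0.004307), Y(Ω₂)=(0.019340, -0.006327)
Σ over m = (0.031362, -0.000000); ×(4π/13) → (0.030316, -0.000000). Real part: 0.030316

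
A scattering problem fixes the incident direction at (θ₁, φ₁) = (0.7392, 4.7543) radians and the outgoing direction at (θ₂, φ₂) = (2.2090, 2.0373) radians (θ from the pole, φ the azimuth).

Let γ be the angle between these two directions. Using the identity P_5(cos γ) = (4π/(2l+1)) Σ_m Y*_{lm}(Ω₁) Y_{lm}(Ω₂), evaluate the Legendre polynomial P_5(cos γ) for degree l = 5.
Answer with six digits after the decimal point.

Summing Y*_{l m}(θ₁,φ₁)·Y_{l m}(θ₂,φ₂) over m ∈ [−5, 5]; prefactor 4π/(2·5+1) = 1.142397:
  m=-5: (+0.013399-0.063003i) × (-0.112253+0.107060i) = +0.005241+0.008507i  (running Σ = +0.005241+0.008507i)
  m=-4: (+0.220301+0.037282i) × (+0.105864+0.348117i) = +0.010343+0.080638i  (running Σ = +0.015584+0.089144i)
  m=-3: (-0.051935+0.410876i) × (+0.387541+0.067037i) = -0.047671+0.155750i  (running Σ = -0.032086+0.244894i)
  m=-2: (-0.361620-0.030383i) × (+0.025117-0.033891i) = -0.010113+0.011493i  (running Σ = -0.042199+0.256386i)
  m=-1: (-0.003457+0.082435i) × (+0.153131+0.304088i) = -0.025597+0.011572i  (running Σ = -0.067796+0.267959i)
  m=0: (-0.383637-0.000000i) × (+0.132970+0.000000i) = -0.051012-0.000000i  (running Σ = -0.118808+0.267959i)
  m=1: (+0.003457+0.082435i) × (-0.153131+0.304088i) = -0.025597-0.011572i  (running Σ = -0.144405+0.256386i)
  m=2: (-0.361620+0.030383i) × (+0.025117+0.033891i) = -0.010113-0.011493i  (running Σ = -0.154517+0.244894i)
  m=3: (+0.051935+0.410876i) × (-0.387541+0.067037i) = -0.047671-0.155750i  (running Σ = -0.202188+0.089144i)
  m=4: (+0.220301-0.037282i) × (+0.105864-0.348117i) = +0.010343-0.080638i  (running Σ = -0.191844+0.008507i)
  m=5: (-0.013399-0.063003i) × (+0.112253+0.107060i) = +0.005241-0.008507i  (running Σ = -0.186603-0.000000i)
Σ over m = -0.186603-0.000000i; ×(4π/11) → -0.213175-0.000000i. Real part: -0.213175

-0.213175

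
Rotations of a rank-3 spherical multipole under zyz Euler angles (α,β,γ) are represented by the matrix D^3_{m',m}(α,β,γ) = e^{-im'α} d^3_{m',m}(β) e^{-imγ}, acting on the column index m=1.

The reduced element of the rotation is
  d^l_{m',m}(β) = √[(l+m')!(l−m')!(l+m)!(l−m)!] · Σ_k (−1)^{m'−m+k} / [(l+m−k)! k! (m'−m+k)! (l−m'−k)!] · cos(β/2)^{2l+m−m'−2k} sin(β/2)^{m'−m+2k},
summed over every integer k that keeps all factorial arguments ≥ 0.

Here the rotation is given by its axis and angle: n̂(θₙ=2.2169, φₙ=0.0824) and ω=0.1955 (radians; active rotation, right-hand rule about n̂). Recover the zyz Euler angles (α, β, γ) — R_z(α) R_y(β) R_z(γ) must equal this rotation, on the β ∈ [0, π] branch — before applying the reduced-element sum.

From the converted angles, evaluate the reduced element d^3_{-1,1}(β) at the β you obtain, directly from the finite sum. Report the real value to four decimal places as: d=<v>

d=0.0357

Axis–angle → zyz. n̂ = (sinθₙcosφₙ, sinθₙsinφₙ, cosθₙ) = (+0.795727, +0.065717, -0.602080), ω = 0.1955.
R = I cosω + sinω [n̂]ₓ + (1−cosω) n̂n̂ᵀ gives
  R = [+0.993012, +0.117954, +0.003640; -0.115962, +0.981033, -0.155329; -0.021892, +0.153822, +0.987856]
β = atan2(√(R₁₃²+R₂₃²), R₃₃) = 0.156004; α = atan2(R₂₃, R₁₃) mod 2π = 4.735816; γ = atan2(R₃₂, −R₃₁) mod 2π = 1.429423
d^3_{-1,1}(β=0.1560) via the finite sum:
Half-angle: c=0.996959, s=0.077923. N=√(2·24·24·2)=48.000000
k∈{2,3,4} keeps every argument non-negative
  k=2: (−1)^0·48.0000/(8)·0.9970^4·0.0779^2 = +0.035991
  k=3: (−1)^1·48.0000/(6)·0.9970^2·0.0779^4 = -0.000293
  k=4: (−1)^2·48.0000/(48)·0.9970^0·0.0779^6 = +0.000000
d^3_{-1,1}(0.1560) = +0.035991 -0.000293 +0.000000 = +0.035698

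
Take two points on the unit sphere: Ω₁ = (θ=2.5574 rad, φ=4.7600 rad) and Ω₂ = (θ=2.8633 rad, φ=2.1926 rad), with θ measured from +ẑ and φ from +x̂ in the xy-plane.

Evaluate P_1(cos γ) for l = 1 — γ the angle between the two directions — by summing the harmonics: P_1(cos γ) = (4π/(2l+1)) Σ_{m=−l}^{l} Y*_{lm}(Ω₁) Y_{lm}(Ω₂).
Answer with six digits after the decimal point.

Expand P_1 via completeness: Σ_{m} conj(Y_{1,m}) at Ω₁ times Y_{1,m} at Ω₂ —
  [-1]  conj(Y_{1,-1})(Ω₁) = (0.009069, -0.190333) ; Y_{1,-1}(Ω₂) = (-0.055287, -0.077147) ; Δ = (-0.015185, 0.009823)
  [+0]  conj(Y_{1,0})(Ω₁) = (-0.407572, -0.000000) ; Y_{1,0}(Ω₂) = (-0.469804, 0.000000) ; Δ = (0.191479, 0.000000)
  [+1]  conj(Y_{1,1})(Ω₁) = (-0.009069, -0.190333) ; Y_{1,1}(Ω₂) = (0.055287, -0.077147) ; Δ = (-0.015185, -0.009823)
Accumulated sum (0.161109, 0.000000); after 4π/(2l+1) scaling, (0.674850, 0.000000) ⇒ P_1 = 0.674850

0.674850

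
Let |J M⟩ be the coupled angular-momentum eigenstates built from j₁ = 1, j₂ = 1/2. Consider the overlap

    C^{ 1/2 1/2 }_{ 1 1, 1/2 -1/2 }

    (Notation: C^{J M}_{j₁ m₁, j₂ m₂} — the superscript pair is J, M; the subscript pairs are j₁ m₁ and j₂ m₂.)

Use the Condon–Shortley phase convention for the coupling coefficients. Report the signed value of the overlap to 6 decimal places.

+√(2/3) = +0.816497

√[2·1!1!0!/3! · 2!0!0!1!1!0!] = √(2/3)
  +(−1)^0/∏(0,1,0,0,1,0)! = 1  (running 1)
⟨..|..⟩ = √(2/3)·(1) = +0.816497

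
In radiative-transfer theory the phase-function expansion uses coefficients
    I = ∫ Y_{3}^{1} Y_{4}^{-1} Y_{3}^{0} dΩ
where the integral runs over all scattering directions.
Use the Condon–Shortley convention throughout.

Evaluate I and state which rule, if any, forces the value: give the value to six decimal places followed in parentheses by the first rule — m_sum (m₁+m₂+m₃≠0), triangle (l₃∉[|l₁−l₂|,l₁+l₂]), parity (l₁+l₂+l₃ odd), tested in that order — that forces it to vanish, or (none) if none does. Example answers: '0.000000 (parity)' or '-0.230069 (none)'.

-0.099323 (none)

Checks pass: Σm=0; 10 even; l₃=3∈[1,7].
(2·3+1)(2·4+1)(2·3+1) = 441
Δ: 4! 2! 4! / 11! → 1/34650
sum: t=1:−1/72 t=2:+1/16 t=3:−1/72 = 5/144
3j²(3 4 3; 0 0 0) = Δ·Π!·Σ² = 2/77  (sign -1)
sum: t=0:+1/288 t=1:−1/24 t=2:+1/48 = -5/288
3j²(3 4 3; 1 -1 0) = Δ·Π!·Σ² = 5/462  (sign +1)
combine: 4πI² = 441·2/77·5/462 = 15/121
take √, sign -1: I = -0.09932258
No selection rule forces the value: the integral is nonzero (none).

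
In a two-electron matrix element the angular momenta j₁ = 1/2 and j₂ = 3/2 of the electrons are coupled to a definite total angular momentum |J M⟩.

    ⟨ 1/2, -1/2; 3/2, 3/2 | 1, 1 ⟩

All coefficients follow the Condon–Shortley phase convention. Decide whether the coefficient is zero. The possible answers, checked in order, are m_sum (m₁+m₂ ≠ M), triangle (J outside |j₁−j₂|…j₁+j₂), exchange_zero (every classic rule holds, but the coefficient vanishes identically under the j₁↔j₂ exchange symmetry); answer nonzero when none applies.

nonzero

m-sum: m₁+m₂ = -1/2+3/2 = 1, M = 1  ✓
triangle: |j₁−j₂| = 1 ≤ J = 1 ≤ j₁+j₂ = 2  ✓
exchange: j₁≠j₂ or m₁≠m₂ — the exchange symmetry imposes no constraint here
value check: CG = −√(3/4) = -0.866025 ≠ 0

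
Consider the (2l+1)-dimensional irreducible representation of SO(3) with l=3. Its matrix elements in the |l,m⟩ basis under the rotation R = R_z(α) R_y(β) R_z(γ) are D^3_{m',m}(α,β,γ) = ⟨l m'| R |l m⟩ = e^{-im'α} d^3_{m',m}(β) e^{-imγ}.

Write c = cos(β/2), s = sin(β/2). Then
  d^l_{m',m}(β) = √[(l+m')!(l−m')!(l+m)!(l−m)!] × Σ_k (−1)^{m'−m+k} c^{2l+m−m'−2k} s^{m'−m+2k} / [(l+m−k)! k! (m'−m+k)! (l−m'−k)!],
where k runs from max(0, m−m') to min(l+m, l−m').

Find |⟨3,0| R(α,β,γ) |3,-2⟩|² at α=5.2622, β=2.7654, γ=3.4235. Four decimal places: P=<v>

P=0.0295

D^3_{0,-2}(5.2622,2.7654,3.4235) = e^{-i·0·5.2622}·d^3_{0,-2}(2.7654)·e^{-i·-2·3.4235}. Compute d first:
c=cos(2.765400/2)=0.186989, s=sin(2.765400/2)=0.982362; N=√[6·6·1·120]=65.726707
k∈{0,1} keeps every argument non-negative
  k=0: (−1)^2·65.7267/(12)·0.1870^4·0.9824^2 = +0.006462
  k=1: (−1)^3·65.7267/(12)·0.1870^2·0.9824^4 = -0.178353
d^3_{0,-2}(2.7654) = +0.006462 -0.178353 = -0.171891
|D^3_{0,-2}|² = |d^3_{0,-2}(β)|² = (-0.171891)² = 0.029546 (the z-rotation phases have unit modulus)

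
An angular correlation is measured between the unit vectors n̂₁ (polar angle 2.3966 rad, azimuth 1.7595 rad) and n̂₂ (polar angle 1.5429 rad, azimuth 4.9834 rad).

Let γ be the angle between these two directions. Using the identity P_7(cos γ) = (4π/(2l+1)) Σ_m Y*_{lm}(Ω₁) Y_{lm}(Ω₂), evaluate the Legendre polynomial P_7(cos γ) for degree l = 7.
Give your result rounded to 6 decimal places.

Summing Y*_{l m}(θ₁,φ₁)·Y_{l m}(θ₂,φ₂) over m ∈ [−7, 7]; prefactor 4π/(2·7+1) = 0.837758:
  [-7]  conj(Y_{7,-7})(Ω₁) = (0.031898, -0.008140) ; Y_{7,-7}(Ω₂) = (-0.472369, 0.159838) ; Δ = (-0.013766, 0.008944)
  [-6]  conj(Y_{7,-6})(Ω₁) = (0.056714, 0.120915) ; Y_{7,-6}(Ω₂) = (0.002876, 0.051985) ; Δ = (-0.006123, 0.003296)
  [-5]  conj(Y_{7,-5})(Ω₁) = (-0.256356, 0.185846) ; Y_{7,-5}(Ω₂) = (-0.354108, -0.077603) ; Δ = (0.105200, -0.045916)
  [-4]  conj(Y_{7,-4})(Ω₁) = (-0.334110, -0.314274) ; Y_{7,-4}(Ω₂) = (-0.028583, 0.054009) ; Δ = (0.026523, -0.009062)
  [-3]  conj(Y_{7,-3})(Ω₁) = (0.168098, -0.264515) ; Y_{7,-3}(Ω₂) = (-0.236688, -0.223955) ; Δ = (-0.099026, 0.024961)
  [-2]  conj(Y_{7,-2})(Ω₁) = (-0.131956, -0.052309) ; Y_{7,-2}(Ω₂) = (-0.055715, 0.033551) ; Δ = (0.009107, -0.001513)
  [-1]  conj(Y_{7,-1})(Ω₁) = (0.072287, -0.378513) ; Y_{7,-1}(Ω₂) = (-0.083674, -0.301151) ; Δ = (-0.120038, 0.009902)
  [+0]  conj(Y_{7,0})(Ω₁) = (-0.027719, -0.000000) ; Y_{7,0}(Ω₂) = (-0.066196, 0.000000) ; Δ = (0.001835, 0.000000)
  [+1]  conj(Y_{7,1})(Ω₁) = (-0.072287, -0.378513) ; Y_{7,1}(Ω₂) = (0.083674, -0.301151) ; Δ = (-0.120038, -0.009902)
  [+2]  conj(Y_{7,2})(Ω₁) = (-0.131956, 0.052309) ; Y_{7,2}(Ω₂) = (-0.055715, -0.033551) ; Δ = (0.009107, 0.001513)
  [+3]  conj(Y_{7,3})(Ω₁) = (-0.168098, -0.264515) ; Y_{7,3}(Ω₂) = (0.236688, -0.223955) ; Δ = (-0.099026, -0.024961)
  [+4]  conj(Y_{7,4})(Ω₁) = (-0.334110, 0.314274) ; Y_{7,4}(Ω₂) = (-0.028583, -0.054009) ; Δ = (0.026523, 0.009062)
  [+5]  conj(Y_{7,5})(Ω₁) = (0.256356, 0.185846) ; Y_{7,5}(Ω₂) = (0.354108, -0.077603) ; Δ = (0.105200, 0.045916)
  [+6]  conj(Y_{7,6})(Ω₁) = (0.056714, -0.120915) ; Y_{7,6}(Ω₂) = (0.002876, -0.051985) ; Δ = (-0.006123, -0.003296)
  [+7]  conj(Y_{7,7})(Ω₁) = (-0.031898, -0.008140) ; Y_{7,7}(Ω₂) = (0.472369, 0.159838) ; Δ = (-0.013766, -0.008944)
Accumulated sum (-0.194412, 0.000000); after 4π/(2l+1) scaling, (-0.162870, 0.000000) ⇒ P_7 = -0.162870

-0.162870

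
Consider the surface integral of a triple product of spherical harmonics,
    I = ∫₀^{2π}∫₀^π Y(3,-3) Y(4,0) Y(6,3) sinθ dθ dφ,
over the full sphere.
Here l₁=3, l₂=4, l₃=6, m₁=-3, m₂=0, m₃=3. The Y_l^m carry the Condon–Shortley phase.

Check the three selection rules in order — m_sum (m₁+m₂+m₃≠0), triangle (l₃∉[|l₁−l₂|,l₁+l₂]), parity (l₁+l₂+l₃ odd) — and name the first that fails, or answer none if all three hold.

m₁+m₂+m₃ = -3 + 0 + 3 = 0  ✓
triangle: |3−4|=1 ≤ l₃=6 ≤ 3+4=7  ✓
parity: l₁+l₂+l₃ = 13 is odd  ✗

parity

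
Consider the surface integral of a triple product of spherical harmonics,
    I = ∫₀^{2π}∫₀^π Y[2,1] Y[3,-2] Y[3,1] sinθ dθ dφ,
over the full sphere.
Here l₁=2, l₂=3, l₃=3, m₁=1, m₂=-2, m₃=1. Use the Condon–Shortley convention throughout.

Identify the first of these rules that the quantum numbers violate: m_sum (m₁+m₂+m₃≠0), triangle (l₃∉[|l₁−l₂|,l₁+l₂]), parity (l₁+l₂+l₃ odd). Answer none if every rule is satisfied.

Σmᵢ = 0  ✓
l₃∈[|l₁−l₂|,l₁+l₂]=[1,5], have l₃=3  ✓
Σlᵢ = 8 ⇒ even  ✓

none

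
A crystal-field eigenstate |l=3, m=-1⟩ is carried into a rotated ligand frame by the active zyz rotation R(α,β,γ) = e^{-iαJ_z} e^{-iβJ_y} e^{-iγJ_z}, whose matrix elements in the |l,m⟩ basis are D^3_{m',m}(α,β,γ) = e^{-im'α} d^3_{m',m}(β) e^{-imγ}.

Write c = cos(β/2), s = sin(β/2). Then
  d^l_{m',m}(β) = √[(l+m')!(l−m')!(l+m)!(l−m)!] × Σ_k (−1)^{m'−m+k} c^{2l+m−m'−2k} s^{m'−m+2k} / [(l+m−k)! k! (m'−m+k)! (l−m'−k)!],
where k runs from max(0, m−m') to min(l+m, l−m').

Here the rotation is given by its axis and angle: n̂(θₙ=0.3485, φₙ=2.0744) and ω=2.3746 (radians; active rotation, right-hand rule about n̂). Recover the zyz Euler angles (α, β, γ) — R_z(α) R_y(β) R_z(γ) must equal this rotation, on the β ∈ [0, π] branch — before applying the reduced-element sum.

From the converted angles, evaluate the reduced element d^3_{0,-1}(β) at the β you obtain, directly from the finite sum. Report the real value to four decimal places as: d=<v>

d=-0.5711

Axis–angle → zyz. n̂ = (sinθₙcosφₙ, sinθₙsinφₙ, cosθₙ) = (-0.164797, +0.299092, +0.939886), ω = 2.3746.
R = I cosω + sinω [n̂]ₓ + (1−cosω) n̂n̂ᵀ gives
  R = [-0.673289, -0.737034, -0.058850; +0.567478, -0.566136, +0.597879; -0.473974, +0.369149, +0.799423]
β = atan2(√(R₁₃²+R₂₃²), R₃₃) = 0.644462; α = atan2(R₂₃, R₁₃) mod 2π = 1.668911; γ = atan2(R₃₂, −R₃₁) mod 2π = 0.661704
d^3_{0,-1}(β=0.6445) via the finite sum:
Half-angle: c=0.948531, s=0.316683. N=√(6·6·2·24)=41.569219
k: max(0,(-1)−(0))=0 … min(3+(-1),3−(0))=2
  k=0: (−1)^1·41.5692/(12)·0.9485^5·0.3167^1 = -0.842314
  k=1: (−1)^2·41.5692/(4)·0.9485^3·0.3167^3 = +0.281671
  k=2: (−1)^3·41.5692/(12)·0.9485^1·0.3167^5 = -0.010466
d^3_{0,-1}(0.6445) = -0.842314 +0.281671 -0.010466 = -0.571109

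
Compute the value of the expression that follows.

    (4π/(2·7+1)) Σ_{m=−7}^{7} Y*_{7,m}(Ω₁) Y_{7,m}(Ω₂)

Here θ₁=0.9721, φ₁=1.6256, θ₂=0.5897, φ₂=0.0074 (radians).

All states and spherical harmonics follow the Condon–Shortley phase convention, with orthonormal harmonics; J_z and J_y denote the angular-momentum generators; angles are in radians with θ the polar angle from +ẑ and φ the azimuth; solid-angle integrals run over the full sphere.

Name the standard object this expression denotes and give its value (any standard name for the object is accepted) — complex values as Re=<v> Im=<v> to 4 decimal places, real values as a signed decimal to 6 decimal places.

Legendre polynomial (addition theorem), +0.102279

This sum is the spherical-harmonic addition theorem: it equals the Legendre polynomial P_l(cos γ) of the angle γ between the two directions.
Term-by-term m-sum for l=7 (normalisation 4π/15 = 0.837758):
  [-7]  conj(Y_{7,-7})(Ω₁) = (0.049128, -0.121717) ; Y_{7,-7}(Ω₂) = (0.008214, -0.000426) ; Δ = (0.000352, -0.001021)
  [-6]  conj(Y_{7,-6})(Ω₁) = (-0.317105, -0.108199) ; Y_{7,-6}(Ω₂) = (0.045948, -0.002041) ; Δ = (-0.014791, -0.004324)
  [-5]  conj(Y_{7,-5})(Ω₁) = (-0.119506, 0.425153) ; Y_{7,-5}(Ω₂) = (0.155624, -0.005761) ; Δ = (-0.016149, 0.066853)
  [-4]  conj(Y_{7,-4})(Ω₁) = (0.212206, 0.047278) ; Y_{7,-4}(Ω₂) = (0.348658, -0.010323) ; Δ = (0.074475, 0.014293)
  [-3]  conj(Y_{7,-3})(Ω₁) = (-0.036104, 0.217612) ; Y_{7,-3}(Ω₂) = (0.487725, -0.010829) ; Δ = (-0.015252, 0.106526)
  [-2]  conj(Y_{7,-2})(Ω₁) = (0.329652, 0.036278) ; Y_{7,-2}(Ω₂) = (0.291401, -0.004313) ; Δ = (0.096218, 0.009150)
  [-1]  conj(Y_{7,-1})(Ω₁) = (-0.004881, 0.088969) ; Y_{7,-1}(Ω₂) = (-0.232341, 0.001719) ; Δ = (0.000981, -0.020680)
  [+0]  conj(Y_{7,0})(Ω₁) = (0.341912, -0.000000) ; Y_{7,0}(Ω₂) = (-0.378986, 0.000000) ; Δ = (-0.129580, 0.000000)
  [+1]  conj(Y_{7,1})(Ω₁) = (0.004881, 0.088969) ; Y_{7,1}(Ω₂) = (0.232341, 0.001719) ; Δ = (0.000981, 0.020680)
  [+2]  conj(Y_{7,2})(Ω₁) = (0.329652, -0.036278) ; Y_{7,2}(Ω₂) = (0.291401, 0.004313) ; Δ = (0.096218, -0.009150)
  [+3]  conj(Y_{7,3})(Ω₁) = (0.036104, 0.217612) ; Y_{7,3}(Ω₂) = (-0.487725, -0.010829) ; Δ = (-0.015252, -0.106526)
  [+4]  conj(Y_{7,4})(Ω₁) = (0.212206, -0.047278) ; Y_{7,4}(Ω₂) = (0.348658, 0.010323) ; Δ = (0.074475, -0.014293)
  [+5]  conj(Y_{7,5})(Ω₁) = (0.119506, 0.425153) ; Y_{7,5}(Ω₂) = (-0.155624, -0.005761) ; Δ = (-0.016149, -0.066853)
  [+6]  conj(Y_{7,6})(Ω₁) = (-0.317105, 0.108199) ; Y_{7,6}(Ω₂) = (0.045948, 0.002041) ; Δ = (-0.014791, 0.004324)
  [+7]  conj(Y_{7,7})(Ω₁) = (-0.049128, -0.121717) ; Y_{7,7}(Ω₂) = (-0.008214, -0.000426) ; Δ = (0.000352, 0.001021)
Accumulated sum (0.122087, 0.000000); after 4π/(2l+1) scaling, (0.102279, 0.000000) ⇒ P_7 = 0.102279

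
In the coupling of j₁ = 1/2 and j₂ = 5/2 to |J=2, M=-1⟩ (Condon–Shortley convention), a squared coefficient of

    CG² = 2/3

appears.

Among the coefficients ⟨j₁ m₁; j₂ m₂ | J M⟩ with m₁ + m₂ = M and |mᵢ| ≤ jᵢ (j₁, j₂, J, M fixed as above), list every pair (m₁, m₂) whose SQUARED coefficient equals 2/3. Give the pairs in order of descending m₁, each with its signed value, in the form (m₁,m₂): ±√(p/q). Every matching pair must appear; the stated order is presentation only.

(1/2,-3/2): +√(2/3)

Admissible pairs with m₁+m₂ = M = -1: (-1/2,-1/2), (1/2,-3/2)
  (m₁,m₂)=(1/2,-3/2): CG² = 2/3, CG = +√(2/3)   ← matches the target
  (m₁,m₂)=(-1/2,-1/2): CG² = 1/3, CG = −√(1/3)
Pairs with CG² = 2/3: (1/2,-3/2): +√(2/3)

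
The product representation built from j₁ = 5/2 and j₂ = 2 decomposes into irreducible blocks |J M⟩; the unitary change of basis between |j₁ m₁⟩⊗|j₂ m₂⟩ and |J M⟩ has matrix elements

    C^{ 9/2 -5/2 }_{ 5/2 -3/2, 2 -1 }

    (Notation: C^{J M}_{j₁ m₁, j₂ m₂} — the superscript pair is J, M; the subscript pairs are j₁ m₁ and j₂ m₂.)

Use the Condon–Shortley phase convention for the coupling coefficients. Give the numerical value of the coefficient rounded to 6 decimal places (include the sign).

√[10·0!5!4!/10! · 1!4!1!3!2!7!] = √(11520)
  +(−1)^0/∏(0,0,4,1,1,3)! = 1/144  (running 1/144)
⟨..|..⟩ = √(11520)·(1/144) = +0.745356

+0.745356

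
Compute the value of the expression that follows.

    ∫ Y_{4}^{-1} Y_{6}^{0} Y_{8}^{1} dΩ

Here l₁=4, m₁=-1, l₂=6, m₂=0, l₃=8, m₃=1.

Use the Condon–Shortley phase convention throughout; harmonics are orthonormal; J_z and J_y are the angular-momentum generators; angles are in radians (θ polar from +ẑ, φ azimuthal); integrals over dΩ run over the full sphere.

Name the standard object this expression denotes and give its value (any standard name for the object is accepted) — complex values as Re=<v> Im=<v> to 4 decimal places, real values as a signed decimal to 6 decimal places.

Gaunt coefficient, -0.090441

This is a Gaunt coefficient — the integral of a triple product of spherical harmonics over the sphere.
m-sum 0 ✓  L=18 even ✓  2≤8≤10 ✓
Π(2lᵢ+1) = 9×13×17 = 1989
triangle coeff Δ(4,6,8) = 1/23279256
Σ_t [0,2]: t=0:+1/1658880 t=1:−1/518400 t=2:+1/1658880 = -1/1382400
(3j)²=504/46189 [(4 6 8; 0 0 0)], sign=-1
Σ_t [0,2]: t=0:+1/4147200 t=1:−1/691200 t=2:+1/1244160 = -1/2488320
(3j)²=875/184756 [(4 6 8; -1 0 1)], sign=+1
⇒ 4πI² = 992250/9653501
I = (-1)√(992250/9653501/(4π)) = -0.09044055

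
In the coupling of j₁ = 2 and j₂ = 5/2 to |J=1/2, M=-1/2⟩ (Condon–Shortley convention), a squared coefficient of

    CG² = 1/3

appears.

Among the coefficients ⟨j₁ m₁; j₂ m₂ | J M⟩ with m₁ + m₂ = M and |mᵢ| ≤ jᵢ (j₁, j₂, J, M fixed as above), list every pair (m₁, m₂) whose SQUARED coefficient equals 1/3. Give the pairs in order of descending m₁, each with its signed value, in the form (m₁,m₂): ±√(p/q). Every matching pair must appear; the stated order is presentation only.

(2,-5/2): +√(1/3)

Admissible pairs with m₁+m₂ = M = -1/2: (-2,3/2), (-1,1/2), (0,-1/2), (1,-3/2), (2,-5/2)
  (m₁,m₂)=(2,-5/2): CG² = 1/3, CG = +√(1/3)   ← matches the target
  (m₁,m₂)=(1,-3/2): CG² = 4/15, CG = −√(4/15)
  (m₁,m₂)=(0,-1/2): CG² = 1/5, CG = +√(1/5)
  (m₁,m₂)=(-1,1/2): CG² = 2/15, CG = −√(2/15)
  (m₁,m₂)=(-2,3/2): CG² = 1/15, CG = +√(1/15)
Pairs with CG² = 1/3: (2,-5/2): +√(1/3)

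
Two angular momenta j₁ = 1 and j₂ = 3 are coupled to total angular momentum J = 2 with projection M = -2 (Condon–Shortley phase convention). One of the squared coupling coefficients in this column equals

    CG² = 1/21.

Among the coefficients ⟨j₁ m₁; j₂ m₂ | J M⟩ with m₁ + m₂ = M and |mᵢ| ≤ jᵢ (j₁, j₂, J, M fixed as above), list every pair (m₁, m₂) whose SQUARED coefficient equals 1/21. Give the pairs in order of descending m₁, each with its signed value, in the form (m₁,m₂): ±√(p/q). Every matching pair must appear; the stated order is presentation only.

(-1,-1): +√(1/21)

Admissible pairs with m₁+m₂ = M = -2: (-1,-1), (0,-2), (1,-3)
  (m₁,m₂)=(1,-3): CG² = 5/7, CG = +√(5/7)
  (m₁,m₂)=(0,-2): CG² = 5/21, CG = −√(5/21)
  (m₁,m₂)=(-1,-1): CG² = 1/21, CG = +√(1/21)   ← matches the target
Pairs with CG² = 1/21: (-1,-1): +√(1/21)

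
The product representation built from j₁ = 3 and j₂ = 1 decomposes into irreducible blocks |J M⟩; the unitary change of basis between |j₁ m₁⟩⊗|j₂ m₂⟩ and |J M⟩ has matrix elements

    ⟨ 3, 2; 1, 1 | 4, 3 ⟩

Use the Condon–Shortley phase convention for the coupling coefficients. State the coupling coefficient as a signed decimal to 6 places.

j₁+j₂−J=0  J+j₁−j₂=6  J−j₁+j₂=2  j₁+j₂+J+1=9
(j₁±m₁, j₂±m₂, J±M) = (5,1,2,0,7,1)
P² = 43200
sum k=0..0:
  [0] +1/240 = 1/240
S = 1/240
C² = P²·S² = 3/4 ; C = +0.866025

+√(3/4) = +0.866025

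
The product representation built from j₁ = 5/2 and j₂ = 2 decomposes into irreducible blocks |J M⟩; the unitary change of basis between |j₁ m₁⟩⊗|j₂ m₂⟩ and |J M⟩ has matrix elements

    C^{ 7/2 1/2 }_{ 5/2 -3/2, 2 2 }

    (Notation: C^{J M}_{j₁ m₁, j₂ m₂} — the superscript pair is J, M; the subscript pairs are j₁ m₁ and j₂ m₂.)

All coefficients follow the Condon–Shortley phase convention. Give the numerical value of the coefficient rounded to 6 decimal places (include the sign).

j₁+j₂−J=1  J+j₁−j₂=4  J−j₁+j₂=3  j₁+j₂+J+1=9
(j₁±m₁, j₂±m₂, J±M) = (1,4,4,0,4,3)
P² = 9216/35
sum k=1..1:
  [1] −1/36 = -1/36
S = -1/36
C² = P²·S² = 64/315 ; C = -0.450749

-0.450749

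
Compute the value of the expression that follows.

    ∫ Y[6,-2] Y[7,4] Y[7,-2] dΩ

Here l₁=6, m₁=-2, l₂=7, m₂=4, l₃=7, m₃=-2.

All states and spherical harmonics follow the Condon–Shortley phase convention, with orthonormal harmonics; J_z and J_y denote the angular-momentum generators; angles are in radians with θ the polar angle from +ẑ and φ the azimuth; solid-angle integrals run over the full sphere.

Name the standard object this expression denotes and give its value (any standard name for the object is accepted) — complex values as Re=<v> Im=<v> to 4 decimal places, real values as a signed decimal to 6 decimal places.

This is a Gaunt coefficient — the integral of a triple product of spherical harmonics over the sphere.
m-sum 0 ✓  L=20 even ✓  1≤7≤13 ✓
Π(2lᵢ+1) = 13×15×15 = 2925
triangle coeff Δ(6,7,7) = 1/2444321880
Σ_t [0,6]: t=0:+1/2612736000 t=1:−1/20736000 t=2:+1/1658880 t=3:−1/746496 t=4:+1/1658880 t=5:−1/20736000 t=6:+1/2612736000 = -1/4354560
(3j)²=1000/138567 [(6 7 7; 0 0 0)], sign=+1
Σ_t [3,6]: t=3:−1/174182400 t=4:+1/11612160 t=5:−1/6220800 t=6:+1/24883200 = -1/24883200
(3j)²=28/4199 [(6 7 7; -2 4 -2)], sign=+1
⇒ 4πI² = 2100000/14919047
I = (+1)√(2100000/14919047/(4π)) = 0.10583618

Gaunt coefficient, +0.105836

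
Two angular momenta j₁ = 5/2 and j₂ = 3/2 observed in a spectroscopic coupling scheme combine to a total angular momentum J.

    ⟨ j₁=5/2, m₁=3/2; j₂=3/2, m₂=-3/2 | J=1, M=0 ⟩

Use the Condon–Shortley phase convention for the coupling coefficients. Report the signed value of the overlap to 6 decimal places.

+0.447214

j₁+j₂−J=3  J+j₁−j₂=2  J−j₁+j₂=0  j₁+j₂+J+1=6
(j₁±m₁, j₂±m₂, J±M) = (4,1,0,3,1,1)
P² = 36/5
sum k=0..0:
  [0] +1/6 = 1/6
S = 1/6
C² = P²·S² = 1/5 ; C = +0.447214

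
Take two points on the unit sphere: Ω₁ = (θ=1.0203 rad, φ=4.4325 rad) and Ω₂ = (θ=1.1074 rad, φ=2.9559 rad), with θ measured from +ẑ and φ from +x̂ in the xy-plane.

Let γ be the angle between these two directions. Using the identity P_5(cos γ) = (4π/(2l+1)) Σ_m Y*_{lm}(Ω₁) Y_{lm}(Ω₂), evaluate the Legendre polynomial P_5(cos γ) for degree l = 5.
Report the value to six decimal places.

0.344278

Addition theorem: P_5(cos γ) = (4π/11) Σ_m Y*_{lm}(Ω₁) Y_{lm}(Ω₂), m = −5…5:
  term(m=-5) = (0.025176, 0.049442)   from Y*(Ω₁)=(-0.205640, -0.035586), Y(Ω₂)=(-0.159262, -0.212868)
  term(m=-4) = (0.158228, -0.062609)   from Y*(Ω₁)=(0.176645, -0.364528), Y(Ω₂)=(0.309433, 0.284116)
  term(m=-3) = (-0.017266, -0.059463)   from Y*(Ω₁)=(0.233202, 0.209172), Y(Ω₂)=(-0.167772, -0.104503)
  term(m=-2) = (-0.027507, 0.005244)   from Y*(Ω₁)=(0.097711, -0.061230), Y(Ω₂)=(-0.226285, -0.088128)
  term(m=-1) = (0.008877, 0.093957)   from Y*(Ω₁)=(0.094900, 0.330162), Y(Ω₂)=(0.269999, 0.050721)
  term(m=+0) = (0.006347, 0.000000)   from Y*(Ω₁)=(0.034407, -0.000000), Y(Ω₂)=(0.184481, 0.000000)
  term(m=+1) = (0.008877, -0.093957)   from Y*(Ω₁)=(-0.094900, 0.330162), Y(Ω₂)=(-0.269999, 0.050721)
  term(m=+2) = (-0.027507, -0.005244)   from Y*(Ω₁)=(0.097711, 0.061230), Y(Ω₂)=(-0.226285, 0.088128)
  term(m=+3) = (-0.017266, 0.059463)   from Y*(Ω₁)=(-0.233202, 0.209172), Y(Ω₂)=(0.167772, -0.104503)
  term(m=+4) = (0.158228, 0.062609)   from Y*(Ω₁)=(0.176645, 0.364528), Y(Ω₂)=(0.309433, -0.284116)
  term(m=+5) = (0.025176, -0.049442)   from Y*(Ω₁)=(0.205640, -0.035586), Y(Ω₂)=(0.159262, -0.212868)
Accumulated sum (0.301364, 0.000000); after 4π/(2l+1) scaling, (0.344278, 0.000000) ⇒ P_5 = 0.344278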